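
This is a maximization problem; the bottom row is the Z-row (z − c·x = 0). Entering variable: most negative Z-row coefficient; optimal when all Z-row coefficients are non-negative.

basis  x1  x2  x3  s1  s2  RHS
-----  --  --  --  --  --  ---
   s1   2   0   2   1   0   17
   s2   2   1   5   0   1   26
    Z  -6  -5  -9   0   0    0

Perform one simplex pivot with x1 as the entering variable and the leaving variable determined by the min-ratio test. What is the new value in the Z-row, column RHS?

Ratio test on column x1 — row 1: 17/2 = 17/2; row 2: 26/2 = 13. Minimum is 17/2 at row 1 (s1 leaves); pivot element 2.
Divide row 1 by 2; eliminate column x1 from the other rows.
Z-row update in column RHS: 0 − (-6)·(17/2) = 51.

51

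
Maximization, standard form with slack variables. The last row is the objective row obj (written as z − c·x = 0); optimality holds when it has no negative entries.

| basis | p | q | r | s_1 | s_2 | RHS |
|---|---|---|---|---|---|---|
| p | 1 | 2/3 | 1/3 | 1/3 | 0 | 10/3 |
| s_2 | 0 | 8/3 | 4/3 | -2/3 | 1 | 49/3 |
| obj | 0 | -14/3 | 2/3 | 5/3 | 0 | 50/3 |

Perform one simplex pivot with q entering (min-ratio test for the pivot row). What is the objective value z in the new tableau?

40

Ratio test on column q — row 1: (10/3)/(2/3) = 5; row 2: (49/3)/(8/3) = 49/8. Minimum is 5 at row 1 (p leaves); pivot element 2/3.
Pivot on row 1; the obj-row RHS becomes 50/3 − (-14/3)·5 = 40.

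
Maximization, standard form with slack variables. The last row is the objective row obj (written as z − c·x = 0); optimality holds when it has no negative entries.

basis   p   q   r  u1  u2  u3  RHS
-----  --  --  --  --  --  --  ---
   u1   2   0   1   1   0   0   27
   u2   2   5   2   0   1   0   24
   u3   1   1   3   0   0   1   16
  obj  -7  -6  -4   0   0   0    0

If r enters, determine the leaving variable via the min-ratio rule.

u3

Column r entries and ratios — u1: 27/1 = 27; u2: 24/2 = 12; u3: 16/3 = 16/3.
Smallest ratio is 16/3 in the row of u3, so u3 leaves.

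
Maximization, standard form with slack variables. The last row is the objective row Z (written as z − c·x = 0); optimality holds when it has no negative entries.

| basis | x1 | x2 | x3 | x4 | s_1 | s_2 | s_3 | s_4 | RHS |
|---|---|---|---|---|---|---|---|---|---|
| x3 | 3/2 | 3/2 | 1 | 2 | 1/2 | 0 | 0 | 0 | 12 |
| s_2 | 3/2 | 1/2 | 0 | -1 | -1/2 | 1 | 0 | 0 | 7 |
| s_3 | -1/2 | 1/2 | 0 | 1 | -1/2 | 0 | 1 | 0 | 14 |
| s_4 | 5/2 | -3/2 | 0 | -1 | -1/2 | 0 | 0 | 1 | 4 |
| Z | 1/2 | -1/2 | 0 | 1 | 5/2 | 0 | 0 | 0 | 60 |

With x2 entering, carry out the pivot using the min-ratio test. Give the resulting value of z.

Ratio test on column x2 — row 1: 12/(3/2) = 8; row 2: 7/(1/2) = 14; row 3: 14/(1/2) = 28; row 4: entry -3/2 ≤ 0. Minimum is 8 at row 1 (x3 leaves); pivot element 3/2.
Pivot on row 1; the Z-row RHS becomes 60 − (-1/2)·8 = 64.

64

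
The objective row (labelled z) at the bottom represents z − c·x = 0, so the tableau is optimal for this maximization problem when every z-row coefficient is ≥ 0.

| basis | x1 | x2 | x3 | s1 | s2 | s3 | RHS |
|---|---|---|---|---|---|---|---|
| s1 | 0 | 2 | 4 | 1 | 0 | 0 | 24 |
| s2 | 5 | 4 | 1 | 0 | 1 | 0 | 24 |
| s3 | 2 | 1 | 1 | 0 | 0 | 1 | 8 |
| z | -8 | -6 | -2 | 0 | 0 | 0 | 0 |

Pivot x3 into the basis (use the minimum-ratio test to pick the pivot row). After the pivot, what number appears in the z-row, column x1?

Ratio test on column x3 — row 1: 24/4 = 6; row 2: 24/1 = 24; row 3: 8/1 = 8. Minimum is 6 at row 1 (s1 leaves); pivot element 4.
Divide row 1 by 4; eliminate column x3 from the other rows.
z-row update in column x1: -8 − (-2)·0 = -8.

-8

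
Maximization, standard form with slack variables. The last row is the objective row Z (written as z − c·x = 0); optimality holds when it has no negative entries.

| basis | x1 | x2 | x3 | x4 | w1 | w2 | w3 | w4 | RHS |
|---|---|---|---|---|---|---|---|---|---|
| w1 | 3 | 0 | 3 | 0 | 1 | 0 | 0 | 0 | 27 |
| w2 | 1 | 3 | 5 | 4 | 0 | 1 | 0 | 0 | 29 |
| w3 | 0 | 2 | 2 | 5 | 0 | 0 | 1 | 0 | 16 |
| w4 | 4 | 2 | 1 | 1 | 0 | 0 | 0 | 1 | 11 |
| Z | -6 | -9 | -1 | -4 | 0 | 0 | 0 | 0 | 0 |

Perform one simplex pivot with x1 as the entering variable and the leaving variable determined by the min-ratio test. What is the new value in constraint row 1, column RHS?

Ratio test on column x1 — row 1: 27/3 = 9; row 2: 29/1 = 29; row 3: entry 0 ≤ 0; row 4: 11/4 = 11/4. Minimum is 11/4 at row 4 (w4 leaves); pivot element 4.
Divide row 4 by 4; eliminate column x1 from the other rows.
Row 1 update in column RHS: 27 − 3·(11/4) = 75/4.

75/4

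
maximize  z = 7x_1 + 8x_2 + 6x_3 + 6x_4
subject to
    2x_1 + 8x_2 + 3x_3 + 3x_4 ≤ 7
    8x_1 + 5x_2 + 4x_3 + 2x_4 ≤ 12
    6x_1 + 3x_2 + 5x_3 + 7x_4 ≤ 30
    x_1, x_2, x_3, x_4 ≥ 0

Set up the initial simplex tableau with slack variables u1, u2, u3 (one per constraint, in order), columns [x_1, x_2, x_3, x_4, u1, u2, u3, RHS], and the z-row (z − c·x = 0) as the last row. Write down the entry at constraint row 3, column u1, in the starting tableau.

0

Slack u1 belongs to constraint 1; its column is the unit vector e_1, so the entry in row 3 is 0.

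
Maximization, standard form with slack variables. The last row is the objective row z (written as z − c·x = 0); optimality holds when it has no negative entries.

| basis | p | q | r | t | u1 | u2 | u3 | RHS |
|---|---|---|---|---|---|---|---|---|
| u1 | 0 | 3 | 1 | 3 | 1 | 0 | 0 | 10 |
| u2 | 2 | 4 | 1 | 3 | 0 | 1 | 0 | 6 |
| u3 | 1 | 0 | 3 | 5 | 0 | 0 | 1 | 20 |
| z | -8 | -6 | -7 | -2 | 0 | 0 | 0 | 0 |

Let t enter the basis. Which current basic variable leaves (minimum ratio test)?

u2

Column t entries and ratios — u1: 10/3 = 10/3; u2: 6/3 = 2; u3: 20/5 = 4.
Smallest ratio is 2 in the row of u2, so u2 leaves.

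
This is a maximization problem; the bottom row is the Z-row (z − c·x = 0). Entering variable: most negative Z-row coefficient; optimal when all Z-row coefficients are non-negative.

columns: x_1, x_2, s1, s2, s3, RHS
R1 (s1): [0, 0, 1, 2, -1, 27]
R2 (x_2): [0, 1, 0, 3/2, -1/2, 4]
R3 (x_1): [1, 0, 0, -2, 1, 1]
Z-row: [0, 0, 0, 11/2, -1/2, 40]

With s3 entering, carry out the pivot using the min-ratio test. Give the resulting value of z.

81/2

Ratio test on column s3 — row 1: entry -1 ≤ 0; row 2: entry -1/2 ≤ 0; row 3: 1/1 = 1. Minimum is 1 at row 3 (x_1 leaves); pivot element 1.
Pivot on row 3; the Z-row RHS becomes 40 − (-1/2)·1 = 81/2.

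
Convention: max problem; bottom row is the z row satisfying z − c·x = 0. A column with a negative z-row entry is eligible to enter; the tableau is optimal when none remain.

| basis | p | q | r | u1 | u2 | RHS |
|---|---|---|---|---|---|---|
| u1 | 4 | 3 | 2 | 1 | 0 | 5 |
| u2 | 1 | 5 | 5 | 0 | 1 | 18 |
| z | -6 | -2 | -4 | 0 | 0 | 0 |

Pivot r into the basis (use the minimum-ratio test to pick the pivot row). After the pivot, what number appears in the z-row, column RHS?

10

Ratio test on column r — row 1: 5/2 = 5/2; row 2: 18/5 = 18/5. Minimum is 5/2 at row 1 (u1 leaves); pivot element 2.
Divide row 1 by 2; eliminate column r from the other rows.
z-row update in column RHS: 0 − (-4)·(5/2) = 10.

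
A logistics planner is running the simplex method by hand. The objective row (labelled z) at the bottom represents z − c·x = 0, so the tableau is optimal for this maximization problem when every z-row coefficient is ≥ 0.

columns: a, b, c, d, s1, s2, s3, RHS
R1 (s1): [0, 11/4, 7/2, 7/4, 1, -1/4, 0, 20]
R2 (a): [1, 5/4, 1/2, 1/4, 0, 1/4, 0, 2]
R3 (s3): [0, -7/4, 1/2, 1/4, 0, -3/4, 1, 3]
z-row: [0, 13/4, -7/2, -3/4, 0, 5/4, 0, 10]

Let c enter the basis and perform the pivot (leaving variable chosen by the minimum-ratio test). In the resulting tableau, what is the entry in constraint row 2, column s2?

1/2

Ratio test on column c — row 1: 20/(7/2) = 40/7; row 2: 2/(1/2) = 4; row 3: 3/(1/2) = 6. Minimum is 4 at row 2 (a leaves); pivot element 1/2.
Divide row 2 by 1/2; eliminate column c from the other rows.
In the new row 2, the s2 entry is the old entry divided by the pivot: (1/4)/(1/2) = 1/2.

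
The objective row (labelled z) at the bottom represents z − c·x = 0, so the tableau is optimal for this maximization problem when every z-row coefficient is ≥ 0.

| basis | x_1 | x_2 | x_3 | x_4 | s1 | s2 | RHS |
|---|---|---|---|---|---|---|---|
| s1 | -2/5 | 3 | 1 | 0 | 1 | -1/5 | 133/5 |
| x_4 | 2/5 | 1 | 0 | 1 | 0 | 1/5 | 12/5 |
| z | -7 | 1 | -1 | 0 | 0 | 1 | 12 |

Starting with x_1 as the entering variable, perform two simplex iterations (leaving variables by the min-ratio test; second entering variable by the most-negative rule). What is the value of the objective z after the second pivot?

83

Ratio test on column x_1 — row 1: entry -2/5 ≤ 0; row 2: (12/5)/(2/5) = 6. Minimum is 6 at row 2 (x_4 leaves); pivot element 2/5.
Pivot on row 2; the z-row RHS becomes 12 − (-7)·6 = 54.
Next entering variable (most negative z-row entry -1): x_3.
Ratio test on column x_3 — row 1: 29/1 = 29; row 2: entry 0 ≤ 0. Minimum is 29 at row 1 (s1 leaves); pivot element 1.
After the second pivot the z-row RHS is 54 − (-1)·29 = 83.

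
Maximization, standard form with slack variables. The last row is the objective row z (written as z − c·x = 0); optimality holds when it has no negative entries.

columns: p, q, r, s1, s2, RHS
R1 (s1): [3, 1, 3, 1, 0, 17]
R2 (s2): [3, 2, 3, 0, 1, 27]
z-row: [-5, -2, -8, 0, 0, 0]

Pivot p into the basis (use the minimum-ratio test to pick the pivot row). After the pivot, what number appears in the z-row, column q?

Ratio test on column p — row 1: 17/3 = 17/3; row 2: 27/3 = 9. Minimum is 17/3 at row 1 (s1 leaves); pivot element 3.
Divide row 1 by 3; eliminate column p from the other rows.
z-row update in column q: -2 − (-5)·(1/3) = -1/3.

-1/3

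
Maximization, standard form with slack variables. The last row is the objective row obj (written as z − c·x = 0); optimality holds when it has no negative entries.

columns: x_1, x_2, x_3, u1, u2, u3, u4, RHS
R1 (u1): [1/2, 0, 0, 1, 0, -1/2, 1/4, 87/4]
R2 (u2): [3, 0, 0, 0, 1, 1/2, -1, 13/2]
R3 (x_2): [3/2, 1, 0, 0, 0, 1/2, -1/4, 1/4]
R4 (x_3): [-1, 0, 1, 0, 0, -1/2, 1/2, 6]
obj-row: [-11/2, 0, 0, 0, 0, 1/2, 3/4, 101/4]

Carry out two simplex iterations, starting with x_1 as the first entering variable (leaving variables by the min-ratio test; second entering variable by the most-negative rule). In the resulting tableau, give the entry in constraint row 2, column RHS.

61/4

Ratio test on column x_1 — row 1: (87/4)/(1/2) = 87/2; row 2: (13/2)/3 = 13/6; row 3: (1/4)/(3/2) = 1/6; row 4: entry -1 ≤ 0. Minimum is 1/6 at row 3 (x_2 leaves); pivot element 3/2.
Divide row 3 by 3/2; eliminate column x_1 from the other rows.
Second iteration: most negative obj-row entry is -1/6 in column u4, so u4 enters.
Ratio test on column u4 — row 1: (65/3)/(1/3) = 65; row 2: entry -1/2 ≤ 0; row 3: entry -1/6 ≤ 0; row 4: (37/6)/(1/3) = 37/2. Minimum is 37/2 at row 4 (x_3 leaves); pivot element 1/3.
Divide row 4 by 1/3; eliminate column u4 from the other rows.
After both pivots, the entry at constraint row 2, column RHS is 61/4.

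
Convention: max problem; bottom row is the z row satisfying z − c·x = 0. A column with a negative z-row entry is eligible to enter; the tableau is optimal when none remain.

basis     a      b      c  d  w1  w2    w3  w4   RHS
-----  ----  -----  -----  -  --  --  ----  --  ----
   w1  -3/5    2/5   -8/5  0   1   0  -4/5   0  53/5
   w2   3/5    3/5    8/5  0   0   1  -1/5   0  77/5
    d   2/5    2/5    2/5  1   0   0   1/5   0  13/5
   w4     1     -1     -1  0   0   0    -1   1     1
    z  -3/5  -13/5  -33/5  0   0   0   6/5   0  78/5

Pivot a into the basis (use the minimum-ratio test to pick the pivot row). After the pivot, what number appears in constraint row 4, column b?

-1

Ratio test on column a — row 1: entry -3/5 ≤ 0; row 2: (77/5)/(3/5) = 77/3; row 3: (13/5)/(2/5) = 13/2; row 4: 1/1 = 1. Minimum is 1 at row 4 (w4 leaves); pivot element 1.
Divide row 4 by 1; eliminate column a from the other rows.
In the new row 4, the b entry is the old entry divided by the pivot: (-1)/1 = -1.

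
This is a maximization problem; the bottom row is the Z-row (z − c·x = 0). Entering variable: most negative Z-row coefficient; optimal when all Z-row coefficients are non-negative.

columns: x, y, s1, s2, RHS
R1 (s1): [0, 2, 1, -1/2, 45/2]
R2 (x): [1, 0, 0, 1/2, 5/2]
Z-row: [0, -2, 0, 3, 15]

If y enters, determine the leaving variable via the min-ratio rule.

Column y entries and ratios — s1: (45/2)/2 = 45/4; x: 0 ≤ 0, skip.
Smallest ratio is 45/4 in the row of s1, so s1 leaves.

s1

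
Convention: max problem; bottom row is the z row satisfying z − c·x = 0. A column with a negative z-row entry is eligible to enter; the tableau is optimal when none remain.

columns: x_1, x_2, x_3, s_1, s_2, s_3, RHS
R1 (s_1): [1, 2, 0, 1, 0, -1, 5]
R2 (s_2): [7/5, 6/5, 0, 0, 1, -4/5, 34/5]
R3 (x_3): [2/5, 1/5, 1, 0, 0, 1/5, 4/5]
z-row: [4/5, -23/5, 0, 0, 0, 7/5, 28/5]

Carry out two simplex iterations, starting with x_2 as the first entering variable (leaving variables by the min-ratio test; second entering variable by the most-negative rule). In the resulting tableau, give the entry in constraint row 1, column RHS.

Ratio test on column x_2 — row 1: 5/2 = 5/2; row 2: (34/5)/(6/5) = 17/3; row 3: (4/5)/(1/5) = 4. Minimum is 5/2 at row 1 (s_1 leaves); pivot element 2.
Divide row 1 by 2; eliminate column x_2 from the other rows.
Second iteration: most negative z-row entry is -9/10 in column s_3, so s_3 enters.
Ratio test on column s_3 — row 1: entry -1/2 ≤ 0; row 2: entry -1/5 ≤ 0; row 3: (3/10)/(3/10) = 1. Minimum is 1 at row 3 (x_3 leaves); pivot element 3/10.
Divide row 3 by 3/10; eliminate column s_3 from the other rows.
After both pivots, the entry at constraint row 1, column RHS is 3.

3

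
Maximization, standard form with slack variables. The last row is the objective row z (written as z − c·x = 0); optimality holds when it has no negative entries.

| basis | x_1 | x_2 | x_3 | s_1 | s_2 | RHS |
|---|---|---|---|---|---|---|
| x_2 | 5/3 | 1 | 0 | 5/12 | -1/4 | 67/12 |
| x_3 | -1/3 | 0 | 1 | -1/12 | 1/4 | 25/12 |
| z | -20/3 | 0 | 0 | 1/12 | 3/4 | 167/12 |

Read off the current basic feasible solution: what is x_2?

x_2 is basic (row 1); its value is the RHS of that row, 67/12.

67/12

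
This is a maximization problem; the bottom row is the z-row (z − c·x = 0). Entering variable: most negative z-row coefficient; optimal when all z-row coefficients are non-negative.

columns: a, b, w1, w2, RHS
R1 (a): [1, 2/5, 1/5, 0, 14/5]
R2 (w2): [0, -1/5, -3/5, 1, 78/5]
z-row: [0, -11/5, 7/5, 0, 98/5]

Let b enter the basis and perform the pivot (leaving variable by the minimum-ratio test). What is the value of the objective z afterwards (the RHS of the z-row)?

35

Ratio test on column b — row 1: (14/5)/(2/5) = 7; row 2: entry -1/5 ≤ 0. Minimum is 7 at row 1 (a leaves); pivot element 2/5.
Pivot on row 1; the z-row RHS becomes 98/5 − (-11/5)·7 = 35.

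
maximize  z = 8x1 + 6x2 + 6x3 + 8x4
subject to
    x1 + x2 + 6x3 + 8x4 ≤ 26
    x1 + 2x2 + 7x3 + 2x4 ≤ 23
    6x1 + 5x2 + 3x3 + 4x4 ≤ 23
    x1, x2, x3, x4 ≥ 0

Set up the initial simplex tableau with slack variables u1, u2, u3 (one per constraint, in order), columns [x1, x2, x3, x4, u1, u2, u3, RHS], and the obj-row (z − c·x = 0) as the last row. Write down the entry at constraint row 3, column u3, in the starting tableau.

1

Slack u3 belongs to constraint 3; its column is the unit vector e_3, so the entry in row 3 is 1.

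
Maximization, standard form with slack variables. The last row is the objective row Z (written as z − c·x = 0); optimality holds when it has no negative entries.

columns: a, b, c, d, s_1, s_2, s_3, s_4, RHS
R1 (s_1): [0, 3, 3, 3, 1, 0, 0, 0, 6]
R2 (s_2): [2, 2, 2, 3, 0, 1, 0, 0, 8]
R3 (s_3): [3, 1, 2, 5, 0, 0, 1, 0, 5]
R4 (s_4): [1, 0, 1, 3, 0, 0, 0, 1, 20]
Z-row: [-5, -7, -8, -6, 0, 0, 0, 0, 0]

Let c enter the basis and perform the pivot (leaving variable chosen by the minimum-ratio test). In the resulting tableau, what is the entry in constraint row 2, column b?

0

Ratio test on column c — row 1: 6/3 = 2; row 2: 8/2 = 4; row 3: 5/2 = 5/2; row 4: 20/1 = 20. Minimum is 2 at row 1 (s_1 leaves); pivot element 3.
Divide row 1 by 3; eliminate column c from the other rows.
Row 2 update in column b: 2 − 2·1 = 0.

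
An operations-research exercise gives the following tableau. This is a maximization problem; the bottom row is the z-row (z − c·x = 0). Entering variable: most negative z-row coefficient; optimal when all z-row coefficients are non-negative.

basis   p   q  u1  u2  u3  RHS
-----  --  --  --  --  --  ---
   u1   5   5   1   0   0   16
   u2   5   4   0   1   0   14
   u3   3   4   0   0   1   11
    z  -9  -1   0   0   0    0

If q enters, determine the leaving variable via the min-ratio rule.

u3

Column q entries and ratios — u1: 16/5 = 16/5; u2: 14/4 = 7/2; u3: 11/4 = 11/4.
Smallest ratio is 11/4 in the row of u3, so u3 leaves.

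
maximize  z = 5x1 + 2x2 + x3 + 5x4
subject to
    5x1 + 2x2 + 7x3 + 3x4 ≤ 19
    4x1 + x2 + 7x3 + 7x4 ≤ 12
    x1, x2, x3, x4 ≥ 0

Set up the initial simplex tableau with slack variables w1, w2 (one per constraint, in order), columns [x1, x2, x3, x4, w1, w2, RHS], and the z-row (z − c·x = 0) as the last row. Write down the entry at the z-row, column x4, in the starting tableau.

The z-row carries the negated objective coefficients: the x4 entry is -5.

-5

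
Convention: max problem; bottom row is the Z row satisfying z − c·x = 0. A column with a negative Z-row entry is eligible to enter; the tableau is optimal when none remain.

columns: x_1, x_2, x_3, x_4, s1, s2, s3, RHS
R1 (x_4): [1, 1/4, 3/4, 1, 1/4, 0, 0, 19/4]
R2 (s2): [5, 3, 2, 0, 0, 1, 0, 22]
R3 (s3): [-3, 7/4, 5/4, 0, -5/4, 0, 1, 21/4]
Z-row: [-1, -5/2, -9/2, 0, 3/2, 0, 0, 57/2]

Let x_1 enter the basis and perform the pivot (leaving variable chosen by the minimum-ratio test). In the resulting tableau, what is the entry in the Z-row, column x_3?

-41/10

Ratio test on column x_1 — row 1: (19/4)/1 = 19/4; row 2: 22/5 = 22/5; row 3: entry -3 ≤ 0. Minimum is 22/5 at row 2 (s2 leaves); pivot element 5.
Divide row 2 by 5; eliminate column x_1 from the other rows.
Z-row update in column x_3: -9/2 − (-1)·(2/5) = -41/10.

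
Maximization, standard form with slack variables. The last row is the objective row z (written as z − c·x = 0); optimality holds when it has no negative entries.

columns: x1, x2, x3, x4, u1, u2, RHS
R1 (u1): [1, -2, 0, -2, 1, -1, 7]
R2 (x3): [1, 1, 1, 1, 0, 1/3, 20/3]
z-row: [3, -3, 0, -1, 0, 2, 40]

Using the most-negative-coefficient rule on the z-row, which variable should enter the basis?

x2

Negative z-row entries: x2: -3, x4: -1.
The most negative is -3 in column x2, so x2 enters.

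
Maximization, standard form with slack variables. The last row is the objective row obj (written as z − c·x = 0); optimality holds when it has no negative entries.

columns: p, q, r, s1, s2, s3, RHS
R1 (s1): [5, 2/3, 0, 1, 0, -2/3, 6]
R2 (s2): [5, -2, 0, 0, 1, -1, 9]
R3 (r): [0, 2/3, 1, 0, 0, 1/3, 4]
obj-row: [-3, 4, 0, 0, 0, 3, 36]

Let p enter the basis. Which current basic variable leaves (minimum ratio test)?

Column p entries and ratios — s1: 6/5 = 6/5; s2: 9/5 = 9/5; r: 0 ≤ 0, skip.
Smallest ratio is 6/5 in the row of s1, so s1 leaves.

s1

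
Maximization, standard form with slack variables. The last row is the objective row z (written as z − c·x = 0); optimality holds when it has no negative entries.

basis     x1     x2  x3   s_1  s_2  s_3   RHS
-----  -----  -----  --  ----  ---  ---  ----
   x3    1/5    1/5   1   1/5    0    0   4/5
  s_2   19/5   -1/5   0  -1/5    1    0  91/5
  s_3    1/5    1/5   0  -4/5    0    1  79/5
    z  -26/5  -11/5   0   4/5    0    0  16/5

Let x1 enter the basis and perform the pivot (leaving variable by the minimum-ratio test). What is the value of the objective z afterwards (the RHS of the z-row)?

24

Ratio test on column x1 — row 1: (4/5)/(1/5) = 4; row 2: (91/5)/(19/5) = 91/19; row 3: (79/5)/(1/5) = 79. Minimum is 4 at row 1 (x3 leaves); pivot element 1/5.
Pivot on row 1; the z-row RHS becomes 16/5 − (-26/5)·4 = 24.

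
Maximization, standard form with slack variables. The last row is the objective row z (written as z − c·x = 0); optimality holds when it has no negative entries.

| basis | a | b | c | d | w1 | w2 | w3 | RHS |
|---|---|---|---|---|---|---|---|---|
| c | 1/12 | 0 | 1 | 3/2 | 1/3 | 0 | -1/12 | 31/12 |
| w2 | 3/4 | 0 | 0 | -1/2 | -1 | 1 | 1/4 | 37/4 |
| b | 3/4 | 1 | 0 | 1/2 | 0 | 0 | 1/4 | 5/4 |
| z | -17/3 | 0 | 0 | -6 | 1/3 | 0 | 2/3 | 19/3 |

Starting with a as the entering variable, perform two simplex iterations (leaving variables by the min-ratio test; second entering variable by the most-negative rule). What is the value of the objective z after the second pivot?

254/13

Ratio test on column a — row 1: (31/12)/(1/12) = 31; row 2: (37/4)/(3/4) = 37/3; row 3: (5/4)/(3/4) = 5/3. Minimum is 5/3 at row 3 (b leaves); pivot element 3/4.
Pivot on row 3; the z-row RHS becomes 19/3 − (-17/3)·(5/3) = 142/9.
Next entering variable (most negative z-row entry -20/9): d.
Ratio test on column d — row 1: (22/9)/(13/9) = 22/13; row 2: entry -1 ≤ 0; row 3: (5/3)/(2/3) = 5/2. Minimum is 22/13 at row 1 (c leaves); pivot element 13/9.
After the second pivot the z-row RHS is 142/9 − (-20/9)·(22/13) = 254/13.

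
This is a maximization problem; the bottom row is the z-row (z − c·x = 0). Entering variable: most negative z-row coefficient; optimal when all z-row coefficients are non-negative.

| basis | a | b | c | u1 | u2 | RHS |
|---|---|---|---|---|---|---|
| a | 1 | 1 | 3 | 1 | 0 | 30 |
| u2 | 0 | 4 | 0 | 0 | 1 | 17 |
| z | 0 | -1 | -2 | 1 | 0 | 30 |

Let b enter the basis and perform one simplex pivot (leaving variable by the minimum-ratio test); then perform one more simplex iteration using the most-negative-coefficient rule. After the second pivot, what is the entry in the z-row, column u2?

Ratio test on column b — row 1: 30/1 = 30; row 2: 17/4 = 17/4. Minimum is 17/4 at row 2 (u2 leaves); pivot element 4.
Divide row 2 by 4; eliminate column b from the other rows.
Second iteration: most negative z-row entry is -2 in column c, so c enters.
Ratio test on column c — row 1: (103/4)/3 = 103/12; row 2: entry 0 ≤ 0. Minimum is 103/12 at row 1 (a leaves); pivot element 3.
Divide row 1 by 3; eliminate column c from the other rows.
After both pivots, the entry at the z-row, column u2 is 1/12.

1/12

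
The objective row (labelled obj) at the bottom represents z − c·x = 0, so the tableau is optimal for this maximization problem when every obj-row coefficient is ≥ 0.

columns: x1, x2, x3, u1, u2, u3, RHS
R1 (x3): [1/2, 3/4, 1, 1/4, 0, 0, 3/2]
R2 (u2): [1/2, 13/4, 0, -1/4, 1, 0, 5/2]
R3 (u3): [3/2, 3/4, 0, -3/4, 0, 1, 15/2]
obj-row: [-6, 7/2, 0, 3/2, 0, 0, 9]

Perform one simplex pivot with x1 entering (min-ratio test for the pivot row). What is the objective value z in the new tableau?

Ratio test on column x1 — row 1: (3/2)/(1/2) = 3; row 2: (5/2)/(1/2) = 5; row 3: (15/2)/(3/2) = 5. Minimum is 3 at row 1 (x3 leaves); pivot element 1/2.
Pivot on row 1; the obj-row RHS becomes 9 − (-6)·3 = 27.

27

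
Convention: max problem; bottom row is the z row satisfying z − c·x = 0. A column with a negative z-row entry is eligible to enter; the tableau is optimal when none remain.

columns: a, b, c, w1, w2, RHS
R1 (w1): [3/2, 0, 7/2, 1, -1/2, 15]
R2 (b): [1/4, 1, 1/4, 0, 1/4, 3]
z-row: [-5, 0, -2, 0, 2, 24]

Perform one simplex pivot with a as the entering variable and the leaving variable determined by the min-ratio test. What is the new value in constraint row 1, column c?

Ratio test on column a — row 1: 15/(3/2) = 10; row 2: 3/(1/4) = 12. Minimum is 10 at row 1 (w1 leaves); pivot element 3/2.
Divide row 1 by 3/2; eliminate column a from the other rows.
In the new row 1, the c entry is the old entry divided by the pivot: (7/2)/(3/2) = 7/3.

7/3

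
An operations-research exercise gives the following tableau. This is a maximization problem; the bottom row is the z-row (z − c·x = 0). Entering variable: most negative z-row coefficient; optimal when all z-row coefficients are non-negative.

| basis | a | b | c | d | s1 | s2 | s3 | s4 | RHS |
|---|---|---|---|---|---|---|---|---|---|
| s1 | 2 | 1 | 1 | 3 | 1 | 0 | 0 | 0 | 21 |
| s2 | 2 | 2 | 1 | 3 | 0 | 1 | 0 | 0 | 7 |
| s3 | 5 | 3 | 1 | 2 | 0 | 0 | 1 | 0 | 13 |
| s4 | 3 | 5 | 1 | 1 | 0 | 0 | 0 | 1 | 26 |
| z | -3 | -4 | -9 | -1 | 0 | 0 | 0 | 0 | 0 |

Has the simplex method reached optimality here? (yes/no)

no

The z-row has a negative entry -9 in column c, so it is not optimal.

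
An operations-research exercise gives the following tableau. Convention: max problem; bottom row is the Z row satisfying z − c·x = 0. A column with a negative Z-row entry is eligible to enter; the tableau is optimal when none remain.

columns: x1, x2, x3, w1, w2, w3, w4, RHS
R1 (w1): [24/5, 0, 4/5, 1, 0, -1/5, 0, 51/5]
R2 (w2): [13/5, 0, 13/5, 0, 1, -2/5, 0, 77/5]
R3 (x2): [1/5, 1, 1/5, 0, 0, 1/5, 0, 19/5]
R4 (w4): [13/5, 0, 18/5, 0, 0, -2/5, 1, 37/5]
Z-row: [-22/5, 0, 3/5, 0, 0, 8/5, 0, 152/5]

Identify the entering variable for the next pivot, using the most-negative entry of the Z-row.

Negative Z-row entries: x1: -22/5.
The most negative is -22/5 in column x1, so x1 enters.

x1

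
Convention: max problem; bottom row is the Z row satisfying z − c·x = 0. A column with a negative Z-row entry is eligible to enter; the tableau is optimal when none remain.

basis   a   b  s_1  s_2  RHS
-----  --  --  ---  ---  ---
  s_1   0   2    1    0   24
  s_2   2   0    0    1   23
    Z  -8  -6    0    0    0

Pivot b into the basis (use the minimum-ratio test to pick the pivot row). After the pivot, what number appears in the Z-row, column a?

Ratio test on column b — row 1: 24/2 = 12; row 2: entry 0 ≤ 0. Minimum is 12 at row 1 (s_1 leaves); pivot element 2.
Divide row 1 by 2; eliminate column b from the other rows.
Z-row update in column a: -8 − (-6)·0 = -8.

-8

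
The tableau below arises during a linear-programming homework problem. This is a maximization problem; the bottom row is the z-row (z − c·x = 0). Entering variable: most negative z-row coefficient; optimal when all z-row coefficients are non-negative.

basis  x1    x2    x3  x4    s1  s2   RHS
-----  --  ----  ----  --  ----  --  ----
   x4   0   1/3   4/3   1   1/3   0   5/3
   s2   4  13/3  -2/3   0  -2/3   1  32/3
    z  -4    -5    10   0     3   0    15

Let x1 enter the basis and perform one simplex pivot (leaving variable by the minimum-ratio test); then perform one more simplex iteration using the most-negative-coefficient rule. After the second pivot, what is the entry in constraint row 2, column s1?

-2/13

Ratio test on column x1 — row 1: entry 0 ≤ 0; row 2: (32/3)/4 = 8/3. Minimum is 8/3 at row 2 (s2 leaves); pivot element 4.
Divide row 2 by 4; eliminate column x1 from the other rows.
Second iteration: most negative z-row entry is -2/3 in column x2, so x2 enters.
Ratio test on column x2 — row 1: (5/3)/(1/3) = 5; row 2: (8/3)/(13/12) = 32/13. Minimum is 32/13 at row 2 (x1 leaves); pivot element 13/12.
Divide row 2 by 13/12; eliminate column x2 from the other rows.
After both pivots, the entry at constraint row 2, column s1 is -2/13.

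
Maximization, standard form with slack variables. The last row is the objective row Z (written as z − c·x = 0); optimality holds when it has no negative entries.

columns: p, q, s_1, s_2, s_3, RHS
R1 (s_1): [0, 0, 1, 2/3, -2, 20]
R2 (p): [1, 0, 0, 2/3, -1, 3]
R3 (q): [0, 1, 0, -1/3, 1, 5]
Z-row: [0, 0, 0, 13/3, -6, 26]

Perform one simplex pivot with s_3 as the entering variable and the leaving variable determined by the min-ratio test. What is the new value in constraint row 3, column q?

Ratio test on column s_3 — row 1: entry -2 ≤ 0; row 2: entry -1 ≤ 0; row 3: 5/1 = 5. Minimum is 5 at row 3 (q leaves); pivot element 1.
Divide row 3 by 1; eliminate column s_3 from the other rows.
In the new row 3, the q entry is the old entry divided by the pivot: 1/1 = 1.

1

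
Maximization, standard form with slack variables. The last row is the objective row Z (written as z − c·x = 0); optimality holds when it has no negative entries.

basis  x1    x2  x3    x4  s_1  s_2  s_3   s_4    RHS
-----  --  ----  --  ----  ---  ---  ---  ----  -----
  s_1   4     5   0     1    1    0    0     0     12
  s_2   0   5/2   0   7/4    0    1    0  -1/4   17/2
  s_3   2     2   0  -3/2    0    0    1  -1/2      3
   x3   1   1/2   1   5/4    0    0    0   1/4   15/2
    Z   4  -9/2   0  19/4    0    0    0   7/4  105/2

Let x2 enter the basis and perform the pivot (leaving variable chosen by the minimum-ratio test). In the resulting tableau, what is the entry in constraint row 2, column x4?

29/8

Ratio test on column x2 — row 1: 12/5 = 12/5; row 2: (17/2)/(5/2) = 17/5; row 3: 3/2 = 3/2; row 4: (15/2)/(1/2) = 15. Minimum is 3/2 at row 3 (s_3 leaves); pivot element 2.
Divide row 3 by 2; eliminate column x2 from the other rows.
Row 2 update in column x4: 7/4 − (5/2)·(-3/4) = 29/8.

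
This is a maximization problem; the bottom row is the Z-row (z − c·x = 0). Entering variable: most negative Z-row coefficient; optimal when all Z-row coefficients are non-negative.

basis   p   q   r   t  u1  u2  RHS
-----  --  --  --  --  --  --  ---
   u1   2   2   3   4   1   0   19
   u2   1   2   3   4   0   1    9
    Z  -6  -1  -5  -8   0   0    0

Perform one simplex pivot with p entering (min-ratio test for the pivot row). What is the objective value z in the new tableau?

54

Ratio test on column p — row 1: 19/2 = 19/2; row 2: 9/1 = 9. Minimum is 9 at row 2 (u2 leaves); pivot element 1.
Pivot on row 2; the Z-row RHS becomes 0 − (-6)·9 = 54.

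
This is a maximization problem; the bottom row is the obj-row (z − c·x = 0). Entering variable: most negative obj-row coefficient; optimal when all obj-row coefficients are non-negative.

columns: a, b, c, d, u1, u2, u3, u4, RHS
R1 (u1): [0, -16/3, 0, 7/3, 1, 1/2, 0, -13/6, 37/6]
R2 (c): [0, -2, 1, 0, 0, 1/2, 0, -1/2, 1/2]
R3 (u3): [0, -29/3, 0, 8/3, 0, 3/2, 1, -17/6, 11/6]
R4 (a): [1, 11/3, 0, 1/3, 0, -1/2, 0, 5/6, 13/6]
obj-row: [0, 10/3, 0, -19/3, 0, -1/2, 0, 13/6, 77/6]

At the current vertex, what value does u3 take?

u3 is basic (row 3); its value is the RHS of that row, 11/6.

11/6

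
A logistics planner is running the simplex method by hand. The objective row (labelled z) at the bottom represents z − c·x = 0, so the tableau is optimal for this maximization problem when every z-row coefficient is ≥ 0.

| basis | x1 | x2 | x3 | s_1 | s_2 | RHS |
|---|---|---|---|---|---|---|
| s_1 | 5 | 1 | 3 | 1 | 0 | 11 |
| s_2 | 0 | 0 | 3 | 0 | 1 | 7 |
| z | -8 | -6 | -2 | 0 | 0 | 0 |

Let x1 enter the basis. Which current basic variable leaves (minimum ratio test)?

Column x1 entries and ratios — s_1: 11/5 = 11/5; s_2: 0 ≤ 0, skip.
Smallest ratio is 11/5 in the row of s_1, so s_1 leaves.

s_1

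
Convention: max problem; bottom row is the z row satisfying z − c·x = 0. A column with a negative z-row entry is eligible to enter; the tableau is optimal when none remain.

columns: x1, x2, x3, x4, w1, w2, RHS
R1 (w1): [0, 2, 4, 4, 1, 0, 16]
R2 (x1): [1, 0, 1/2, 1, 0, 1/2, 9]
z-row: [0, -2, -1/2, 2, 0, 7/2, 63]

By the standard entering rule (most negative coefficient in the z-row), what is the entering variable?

x2

Negative z-row entries: x2: -2, x3: -1/2.
The most negative is -2 in column x2, so x2 enters.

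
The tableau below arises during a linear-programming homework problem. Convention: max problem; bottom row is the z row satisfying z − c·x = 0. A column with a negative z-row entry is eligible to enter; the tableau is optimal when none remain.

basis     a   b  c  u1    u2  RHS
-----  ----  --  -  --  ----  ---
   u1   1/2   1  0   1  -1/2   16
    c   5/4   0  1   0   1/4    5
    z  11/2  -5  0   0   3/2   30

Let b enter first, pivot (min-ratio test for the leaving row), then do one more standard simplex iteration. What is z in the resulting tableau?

Ratio test on column b — row 1: 16/1 = 16; row 2: entry 0 ≤ 0. Minimum is 16 at row 1 (u1 leaves); pivot element 1.
Pivot on row 1; the z-row RHS becomes 30 − (-5)·16 = 110.
Next entering variable (most negative z-row entry -1): u2.
Ratio test on column u2 — row 1: entry -1/2 ≤ 0; row 2: 5/(1/4) = 20. Minimum is 20 at row 2 (c leaves); pivot element 1/4.
After the second pivot the z-row RHS is 110 − (-1)·20 = 130.

130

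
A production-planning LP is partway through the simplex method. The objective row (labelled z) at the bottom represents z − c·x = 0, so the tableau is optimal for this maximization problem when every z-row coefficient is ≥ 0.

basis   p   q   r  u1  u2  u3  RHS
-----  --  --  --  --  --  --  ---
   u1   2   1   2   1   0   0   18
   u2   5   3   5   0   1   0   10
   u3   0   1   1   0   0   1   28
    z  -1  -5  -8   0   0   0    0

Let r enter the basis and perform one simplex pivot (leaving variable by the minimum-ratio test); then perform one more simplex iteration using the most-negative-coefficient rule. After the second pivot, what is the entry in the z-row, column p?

Ratio test on column r — row 1: 18/2 = 9; row 2: 10/5 = 2; row 3: 28/1 = 28. Minimum is 2 at row 2 (u2 leaves); pivot element 5.
Divide row 2 by 5; eliminate column r from the other rows.
Second iteration: most negative z-row entry is -1/5 in column q, so q enters.
Ratio test on column q — row 1: entry -1/5 ≤ 0; row 2: 2/(3/5) = 10/3; row 3: 26/(2/5) = 65. Minimum is 10/3 at row 2 (r leaves); pivot element 3/5.
Divide row 2 by 3/5; eliminate column q from the other rows.
After both pivots, the entry at the z-row, column p is 22/3.

22/3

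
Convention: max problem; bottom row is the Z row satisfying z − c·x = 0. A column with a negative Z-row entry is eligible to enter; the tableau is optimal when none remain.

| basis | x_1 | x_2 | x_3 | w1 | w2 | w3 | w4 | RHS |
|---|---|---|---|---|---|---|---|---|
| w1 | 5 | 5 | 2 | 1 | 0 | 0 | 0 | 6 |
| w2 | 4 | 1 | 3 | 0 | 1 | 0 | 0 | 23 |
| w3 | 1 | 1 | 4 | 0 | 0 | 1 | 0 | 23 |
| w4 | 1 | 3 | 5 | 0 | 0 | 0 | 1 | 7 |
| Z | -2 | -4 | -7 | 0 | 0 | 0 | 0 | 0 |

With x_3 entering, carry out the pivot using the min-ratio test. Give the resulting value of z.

49/5

Ratio test on column x_3 — row 1: 6/2 = 3; row 2: 23/3 = 23/3; row 3: 23/4 = 23/4; row 4: 7/5 = 7/5. Minimum is 7/5 at row 4 (w4 leaves); pivot element 5.
Pivot on row 4; the Z-row RHS becomes 0 − (-7)·(7/5) = 49/5.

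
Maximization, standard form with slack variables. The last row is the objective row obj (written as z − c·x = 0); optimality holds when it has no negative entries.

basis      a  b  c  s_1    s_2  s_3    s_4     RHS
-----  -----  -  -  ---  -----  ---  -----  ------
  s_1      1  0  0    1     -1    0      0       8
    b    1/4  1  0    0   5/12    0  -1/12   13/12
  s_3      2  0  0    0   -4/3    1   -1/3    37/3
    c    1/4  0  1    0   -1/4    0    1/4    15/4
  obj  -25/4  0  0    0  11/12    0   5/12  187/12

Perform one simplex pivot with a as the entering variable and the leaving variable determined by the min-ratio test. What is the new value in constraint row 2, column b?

4

Ratio test on column a — row 1: 8/1 = 8; row 2: (13/12)/(1/4) = 13/3; row 3: (37/3)/2 = 37/6; row 4: (15/4)/(1/4) = 15. Minimum is 13/3 at row 2 (b leaves); pivot element 1/4.
Divide row 2 by 1/4; eliminate column a from the other rows.
In the new row 2, the b entry is the old entry divided by the pivot: 1/(1/4) = 4.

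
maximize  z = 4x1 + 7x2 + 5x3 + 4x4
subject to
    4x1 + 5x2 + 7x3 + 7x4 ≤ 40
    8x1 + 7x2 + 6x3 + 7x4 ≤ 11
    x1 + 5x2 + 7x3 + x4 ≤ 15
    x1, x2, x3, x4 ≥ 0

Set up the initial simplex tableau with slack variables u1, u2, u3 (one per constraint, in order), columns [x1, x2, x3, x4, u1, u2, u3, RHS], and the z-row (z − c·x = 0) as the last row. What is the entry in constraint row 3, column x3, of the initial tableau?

7

Constraint 3 has coefficient 7 on x3.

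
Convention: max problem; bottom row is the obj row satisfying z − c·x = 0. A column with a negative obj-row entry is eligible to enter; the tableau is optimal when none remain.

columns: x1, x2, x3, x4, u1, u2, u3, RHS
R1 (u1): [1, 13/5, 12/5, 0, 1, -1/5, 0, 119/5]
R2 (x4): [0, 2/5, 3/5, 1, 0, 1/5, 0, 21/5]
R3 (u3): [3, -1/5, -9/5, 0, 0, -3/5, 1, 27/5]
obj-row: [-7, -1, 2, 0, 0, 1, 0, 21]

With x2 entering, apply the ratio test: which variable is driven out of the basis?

u1

Column x2 entries and ratios — u1: (119/5)/(13/5) = 119/13; x4: (21/5)/(2/5) = 21/2; u3: -1/5 ≤ 0, skip.
Smallest ratio is 119/13 in the row of u1, so u1 leaves.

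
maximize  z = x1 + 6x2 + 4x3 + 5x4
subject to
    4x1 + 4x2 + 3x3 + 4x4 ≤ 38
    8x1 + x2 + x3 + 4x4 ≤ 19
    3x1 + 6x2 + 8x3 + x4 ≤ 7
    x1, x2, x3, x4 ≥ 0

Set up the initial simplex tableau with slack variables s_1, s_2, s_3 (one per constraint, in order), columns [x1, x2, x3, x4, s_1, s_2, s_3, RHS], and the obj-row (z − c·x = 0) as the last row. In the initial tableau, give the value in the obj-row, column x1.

-1

The obj-row carries the negated objective coefficients: the x1 entry is -1.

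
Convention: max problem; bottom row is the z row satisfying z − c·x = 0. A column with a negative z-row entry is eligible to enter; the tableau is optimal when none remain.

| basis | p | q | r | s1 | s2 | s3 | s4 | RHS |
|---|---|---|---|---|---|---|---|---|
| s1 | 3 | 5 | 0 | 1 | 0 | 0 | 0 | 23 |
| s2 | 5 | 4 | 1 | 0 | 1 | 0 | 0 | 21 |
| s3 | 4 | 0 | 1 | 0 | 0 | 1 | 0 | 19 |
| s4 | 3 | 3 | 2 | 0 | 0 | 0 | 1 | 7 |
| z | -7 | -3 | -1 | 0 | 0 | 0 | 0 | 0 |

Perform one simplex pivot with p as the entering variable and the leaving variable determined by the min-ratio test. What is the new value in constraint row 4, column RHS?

7/3

Ratio test on column p — row 1: 23/3 = 23/3; row 2: 21/5 = 21/5; row 3: 19/4 = 19/4; row 4: 7/3 = 7/3. Minimum is 7/3 at row 4 (s4 leaves); pivot element 3.
Divide row 4 by 3; eliminate column p from the other rows.
In the new row 4, the RHS entry is the old entry divided by the pivot: 7/3 = 7/3.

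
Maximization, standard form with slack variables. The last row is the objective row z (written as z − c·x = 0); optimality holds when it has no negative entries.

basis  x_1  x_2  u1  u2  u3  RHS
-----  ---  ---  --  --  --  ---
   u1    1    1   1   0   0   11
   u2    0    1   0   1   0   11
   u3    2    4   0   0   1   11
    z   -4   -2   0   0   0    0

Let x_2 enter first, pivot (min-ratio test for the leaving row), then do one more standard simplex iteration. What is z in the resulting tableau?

Ratio test on column x_2 — row 1: 11/1 = 11; row 2: 11/1 = 11; row 3: 11/4 = 11/4. Minimum is 11/4 at row 3 (u3 leaves); pivot element 4.
Pivot on row 3; the z-row RHS becomes 0 − (-2)·(11/4) = 11/2.
Next entering variable (most negative z-row entry -3): x_1.
Ratio test on column x_1 — row 1: (33/4)/(1/2) = 33/2; row 2: entry -1/2 ≤ 0; row 3: (11/4)/(1/2) = 11/2. Minimum is 11/2 at row 3 (x_2 leaves); pivot element 1/2.
After the second pivot the z-row RHS is 11/2 − (-3)·(11/2) = 22.

22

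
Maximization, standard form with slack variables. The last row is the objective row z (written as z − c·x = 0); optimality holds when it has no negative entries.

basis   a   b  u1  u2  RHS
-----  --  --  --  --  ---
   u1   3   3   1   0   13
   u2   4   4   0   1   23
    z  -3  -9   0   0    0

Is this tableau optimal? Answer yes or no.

The z-row has a negative entry -9 in column b, so it is not optimal.

no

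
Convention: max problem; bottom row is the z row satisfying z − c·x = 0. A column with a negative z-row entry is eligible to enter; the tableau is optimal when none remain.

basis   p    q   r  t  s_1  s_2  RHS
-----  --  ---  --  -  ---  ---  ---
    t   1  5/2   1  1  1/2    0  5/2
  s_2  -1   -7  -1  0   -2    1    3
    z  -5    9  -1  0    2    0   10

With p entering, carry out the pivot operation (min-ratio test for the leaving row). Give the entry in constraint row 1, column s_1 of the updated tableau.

1/2

Ratio test on column p — row 1: (5/2)/1 = 5/2; row 2: entry -1 ≤ 0. Minimum is 5/2 at row 1 (t leaves); pivot element 1.
Divide row 1 by 1; eliminate column p from the other rows.
In the new row 1, the s_1 entry is the old entry divided by the pivot: (1/2)/1 = 1/2.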